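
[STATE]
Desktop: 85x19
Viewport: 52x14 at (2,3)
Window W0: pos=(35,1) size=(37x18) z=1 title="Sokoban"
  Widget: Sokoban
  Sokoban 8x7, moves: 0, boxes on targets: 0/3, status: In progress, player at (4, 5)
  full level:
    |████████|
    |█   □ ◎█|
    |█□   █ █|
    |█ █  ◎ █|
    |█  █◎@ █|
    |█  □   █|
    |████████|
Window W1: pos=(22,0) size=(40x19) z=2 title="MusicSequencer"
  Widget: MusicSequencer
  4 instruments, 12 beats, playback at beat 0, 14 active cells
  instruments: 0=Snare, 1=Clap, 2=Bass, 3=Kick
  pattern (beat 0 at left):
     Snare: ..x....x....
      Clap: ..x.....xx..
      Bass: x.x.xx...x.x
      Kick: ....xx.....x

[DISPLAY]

                    ┃      ▼12345678901             
                    ┃ Snare··█····█····             
                    ┃  Clap··█·····██··             
                    ┃  Bass█·█·██···█·█             
                    ┃  Kick····██·····█             
                    ┃                               
                    ┃                               
                    ┃                               
                    ┃                               
                    ┃                               
                    ┃                               
                    ┃                               
                    ┃                               
                    ┃                               


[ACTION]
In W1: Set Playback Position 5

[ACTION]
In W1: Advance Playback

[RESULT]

                    ┃      012345▼78901             
                    ┃ Snare··█····█····             
                    ┃  Clap··█·····██··             
                    ┃  Bass█·█·██···█·█             
                    ┃  Kick····██·····█             
                    ┃                               
                    ┃                               
                    ┃                               
                    ┃                               
                    ┃                               
                    ┃                               
                    ┃                               
                    ┃                               
                    ┃                               


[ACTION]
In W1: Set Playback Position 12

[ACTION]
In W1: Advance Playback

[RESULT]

                    ┃      0▼2345678901             
                    ┃ Snare··█····█····             
                    ┃  Clap··█·····██··             
                    ┃  Bass█·█·██···█·█             
                    ┃  Kick····██·····█             
                    ┃                               
                    ┃                               
                    ┃                               
                    ┃                               
                    ┃                               
                    ┃                               
                    ┃                               
                    ┃                               
                    ┃                               


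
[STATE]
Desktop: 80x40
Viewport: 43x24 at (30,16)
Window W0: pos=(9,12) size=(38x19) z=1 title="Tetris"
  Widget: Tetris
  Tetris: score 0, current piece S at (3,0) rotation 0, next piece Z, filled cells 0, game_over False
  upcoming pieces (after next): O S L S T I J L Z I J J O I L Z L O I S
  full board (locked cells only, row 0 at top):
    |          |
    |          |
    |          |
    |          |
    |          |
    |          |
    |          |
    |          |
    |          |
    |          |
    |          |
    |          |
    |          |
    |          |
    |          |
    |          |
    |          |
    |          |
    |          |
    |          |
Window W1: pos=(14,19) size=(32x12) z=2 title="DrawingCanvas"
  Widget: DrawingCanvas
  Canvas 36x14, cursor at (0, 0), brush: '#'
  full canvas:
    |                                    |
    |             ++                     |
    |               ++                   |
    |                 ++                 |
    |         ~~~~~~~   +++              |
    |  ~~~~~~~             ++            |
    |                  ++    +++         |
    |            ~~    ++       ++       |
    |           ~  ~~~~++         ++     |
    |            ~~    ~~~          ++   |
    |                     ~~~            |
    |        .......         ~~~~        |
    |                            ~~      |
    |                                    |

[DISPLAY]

                ┃                          
                ┃                          
                ┃                          
━━━━━━━━━━━━━━━┓┃                          
               ┃┃                          
───────────────┨┃                          
               ┃┃                          
               ┃┃                          
++             ┃┃                          
  ++           ┃┃                          
~   +++        ┃┃                          
       ++      ┃┃                          
   ++    +++   ┃┃                          
   ++       ++ ┃┃                          
━━━━━━━━━━━━━━━┛┛                          
                                           
                                           
                                           
                                           
                                           
                                           
                                           
                                           
                                           


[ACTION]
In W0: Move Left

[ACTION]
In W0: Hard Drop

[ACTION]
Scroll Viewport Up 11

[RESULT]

                                           
                                           
                                           
                                           
                                           
                                           
                                           
━━━━━━━━━━━━━━━━┓                          
                ┃                          
────────────────┨                          
                ┃                          
                ┃                          
                ┃                          
                ┃                          
━━━━━━━━━━━━━━━┓┃                          
               ┃┃                          
───────────────┨┃                          
               ┃┃                          
               ┃┃                          
++             ┃┃                          
  ++           ┃┃                          
~   +++        ┃┃                          
       ++      ┃┃                          
   ++    +++   ┃┃                          


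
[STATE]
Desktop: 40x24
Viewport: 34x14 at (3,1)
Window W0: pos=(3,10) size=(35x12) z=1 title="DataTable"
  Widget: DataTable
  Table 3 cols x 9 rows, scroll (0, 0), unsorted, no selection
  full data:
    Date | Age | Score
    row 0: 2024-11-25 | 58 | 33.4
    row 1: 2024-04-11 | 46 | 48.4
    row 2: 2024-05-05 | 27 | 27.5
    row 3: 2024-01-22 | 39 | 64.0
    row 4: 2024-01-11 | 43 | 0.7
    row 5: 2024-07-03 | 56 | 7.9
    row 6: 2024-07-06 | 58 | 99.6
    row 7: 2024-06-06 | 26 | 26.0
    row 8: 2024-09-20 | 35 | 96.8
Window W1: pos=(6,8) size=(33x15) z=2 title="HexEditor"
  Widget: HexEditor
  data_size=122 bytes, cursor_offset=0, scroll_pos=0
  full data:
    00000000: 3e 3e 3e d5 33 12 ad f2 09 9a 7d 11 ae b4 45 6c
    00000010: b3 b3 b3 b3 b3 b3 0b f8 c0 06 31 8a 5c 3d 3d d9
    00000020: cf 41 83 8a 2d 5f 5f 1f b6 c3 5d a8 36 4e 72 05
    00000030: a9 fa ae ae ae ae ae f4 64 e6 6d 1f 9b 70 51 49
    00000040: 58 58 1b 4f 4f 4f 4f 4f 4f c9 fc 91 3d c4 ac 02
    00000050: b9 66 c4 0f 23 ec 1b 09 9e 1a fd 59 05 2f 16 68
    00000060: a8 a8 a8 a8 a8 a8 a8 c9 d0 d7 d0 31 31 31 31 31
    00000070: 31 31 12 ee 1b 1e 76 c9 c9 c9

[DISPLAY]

                                  
                                  
                                  
                                  
                                  
                                  
                                  
   ┏━━━━━━━━━━━━━━━━━━━━━━━━━━━━━━
   ┃ HexEditor                    
┏━━┠──────────────────────────────
┃ D┃00000000  3E 3e 3e d5 33 12 ad
┠──┃00000010  b3 b3 b3 b3 b3 b3 0b
┃Da┃00000020  cf 41 83 8a 2d 5f 5f
┃──┃00000030  a9 fa ae ae ae ae ae


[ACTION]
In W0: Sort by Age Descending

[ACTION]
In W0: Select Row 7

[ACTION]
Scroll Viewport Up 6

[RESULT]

                                  
                                  
                                  
                                  
                                  
                                  
                                  
                                  
   ┏━━━━━━━━━━━━━━━━━━━━━━━━━━━━━━
   ┃ HexEditor                    
┏━━┠──────────────────────────────
┃ D┃00000000  3E 3e 3e d5 33 12 ad
┠──┃00000010  b3 b3 b3 b3 b3 b3 0b
┃Da┃00000020  cf 41 83 8a 2d 5f 5f


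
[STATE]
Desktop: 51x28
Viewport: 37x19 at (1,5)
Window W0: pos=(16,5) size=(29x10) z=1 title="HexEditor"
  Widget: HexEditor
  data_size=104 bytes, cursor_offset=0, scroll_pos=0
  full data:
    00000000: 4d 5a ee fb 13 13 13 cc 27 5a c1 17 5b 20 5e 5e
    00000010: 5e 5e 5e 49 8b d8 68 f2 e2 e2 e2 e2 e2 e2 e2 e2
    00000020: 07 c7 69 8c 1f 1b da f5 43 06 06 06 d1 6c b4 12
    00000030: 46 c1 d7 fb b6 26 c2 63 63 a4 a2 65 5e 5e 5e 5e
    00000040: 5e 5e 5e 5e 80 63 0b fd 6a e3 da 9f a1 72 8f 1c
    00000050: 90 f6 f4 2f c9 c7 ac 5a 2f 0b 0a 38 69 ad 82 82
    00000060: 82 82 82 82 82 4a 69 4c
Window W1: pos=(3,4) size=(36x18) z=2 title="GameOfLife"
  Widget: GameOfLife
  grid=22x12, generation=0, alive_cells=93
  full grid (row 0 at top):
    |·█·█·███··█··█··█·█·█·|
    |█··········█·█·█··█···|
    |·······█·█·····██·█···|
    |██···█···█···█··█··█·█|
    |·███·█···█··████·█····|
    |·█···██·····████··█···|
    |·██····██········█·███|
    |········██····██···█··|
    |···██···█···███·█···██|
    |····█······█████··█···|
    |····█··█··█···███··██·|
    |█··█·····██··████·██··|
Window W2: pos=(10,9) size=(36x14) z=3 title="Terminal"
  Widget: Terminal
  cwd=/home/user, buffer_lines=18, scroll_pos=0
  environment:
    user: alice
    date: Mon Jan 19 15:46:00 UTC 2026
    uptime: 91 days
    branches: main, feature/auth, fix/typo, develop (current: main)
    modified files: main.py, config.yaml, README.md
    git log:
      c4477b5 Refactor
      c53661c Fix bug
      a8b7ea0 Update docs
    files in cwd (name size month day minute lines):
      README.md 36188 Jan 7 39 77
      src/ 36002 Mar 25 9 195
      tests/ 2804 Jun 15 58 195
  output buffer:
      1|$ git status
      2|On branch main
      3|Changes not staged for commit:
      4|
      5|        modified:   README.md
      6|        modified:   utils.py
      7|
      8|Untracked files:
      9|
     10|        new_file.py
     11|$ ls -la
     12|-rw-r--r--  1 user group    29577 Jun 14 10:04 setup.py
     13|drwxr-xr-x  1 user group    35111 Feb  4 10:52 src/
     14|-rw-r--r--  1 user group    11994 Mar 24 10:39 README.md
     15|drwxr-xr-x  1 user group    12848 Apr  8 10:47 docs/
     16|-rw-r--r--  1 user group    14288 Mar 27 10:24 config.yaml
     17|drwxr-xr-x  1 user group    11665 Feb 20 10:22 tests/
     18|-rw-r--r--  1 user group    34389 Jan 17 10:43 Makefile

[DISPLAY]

  ┃ GameOfLife                       
  ┠──────────────────────────────────
  ┃Gen: 0                            
  ┃·█·█·███··█··█··█·█·█·            
  ┃█·····┏━━━━━━━━━━━━━━━━━━━━━━━━━━━
  ┃······┃ Terminal                  
  ┃██···█┠───────────────────────────
  ┃·███·█┃$ git status               
  ┃·█···█┃On branch main             
  ┃·██···┃Changes not staged for comm
  ┃······┃                           
  ┃···██·┃        modified:   README.
  ┃····█·┃        modified:   utils.p
  ┃····█·┃                           
  ┃█··█··┃Untracked files:           
  ┃      ┃                           
  ┗━━━━━━┃        new_file.py        
         ┗━━━━━━━━━━━━━━━━━━━━━━━━━━━
                                     


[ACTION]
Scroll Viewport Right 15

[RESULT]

e                       ┃━━━━━┓      
────────────────────────┨     ┃      
                        ┃─────┨      
█··█··█·█·█·            ┃13 13┃      
━━━━━━━━━━━━━━━━━━━━━━━━━━━━━━━┓     
rminal                         ┃     
───────────────────────────────┨     
it status                      ┃     
branch main                    ┃     
nges not staged for commit:    ┃     
                               ┃     
     modified:   README.md     ┃     
     modified:   utils.py      ┃     
                               ┃     
racked files:                  ┃     
                               ┃     
     new_file.py               ┃     
━━━━━━━━━━━━━━━━━━━━━━━━━━━━━━━┛     
                                     


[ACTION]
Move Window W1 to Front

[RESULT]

e                       ┃━━━━━┓      
────────────────────────┨     ┃      
                        ┃─────┨      
█··█··█·█·█·            ┃13 13┃      
·█·█·█··█···            ┃━━━━━━┓     
·····██·█···            ┃      ┃     
···█··█··█·█            ┃──────┨     
··████·█····            ┃      ┃     
··████··█···            ┃      ┃     
·······█·███            ┃t:    ┃     
····██···█··            ┃      ┃     
··███·█···██            ┃d     ┃     
·█████··█···            ┃      ┃     
█···███··██·            ┃      ┃     
█··████·██··            ┃      ┃     
                        ┃      ┃     
━━━━━━━━━━━━━━━━━━━━━━━━┛      ┃     
━━━━━━━━━━━━━━━━━━━━━━━━━━━━━━━┛     
                                     


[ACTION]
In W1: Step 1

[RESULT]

e                       ┃━━━━━┓      
────────────────────────┨     ┃      
                        ┃─────┨      
··█·█··█·█··            ┃13 13┃      
█·█··█··█···            ┃━━━━━━┓     
█·█··██·██··            ┃      ┃     
█·██····█···            ┃──────┨     
·······██···            ┃      ┃     
··█··█·████·            ┃      ┃     
······█··██·            ┃t:    ┃     
····███·██··            ┃      ┃     
·█····█··██·            ┃d     ┃     
·█·····█···█            ┃      ┃     
█·········█·            ┃      ┃     
█··█··█████·            ┃      ┃     
                        ┃      ┃     
━━━━━━━━━━━━━━━━━━━━━━━━┛      ┃     
━━━━━━━━━━━━━━━━━━━━━━━━━━━━━━━┛     
                                     


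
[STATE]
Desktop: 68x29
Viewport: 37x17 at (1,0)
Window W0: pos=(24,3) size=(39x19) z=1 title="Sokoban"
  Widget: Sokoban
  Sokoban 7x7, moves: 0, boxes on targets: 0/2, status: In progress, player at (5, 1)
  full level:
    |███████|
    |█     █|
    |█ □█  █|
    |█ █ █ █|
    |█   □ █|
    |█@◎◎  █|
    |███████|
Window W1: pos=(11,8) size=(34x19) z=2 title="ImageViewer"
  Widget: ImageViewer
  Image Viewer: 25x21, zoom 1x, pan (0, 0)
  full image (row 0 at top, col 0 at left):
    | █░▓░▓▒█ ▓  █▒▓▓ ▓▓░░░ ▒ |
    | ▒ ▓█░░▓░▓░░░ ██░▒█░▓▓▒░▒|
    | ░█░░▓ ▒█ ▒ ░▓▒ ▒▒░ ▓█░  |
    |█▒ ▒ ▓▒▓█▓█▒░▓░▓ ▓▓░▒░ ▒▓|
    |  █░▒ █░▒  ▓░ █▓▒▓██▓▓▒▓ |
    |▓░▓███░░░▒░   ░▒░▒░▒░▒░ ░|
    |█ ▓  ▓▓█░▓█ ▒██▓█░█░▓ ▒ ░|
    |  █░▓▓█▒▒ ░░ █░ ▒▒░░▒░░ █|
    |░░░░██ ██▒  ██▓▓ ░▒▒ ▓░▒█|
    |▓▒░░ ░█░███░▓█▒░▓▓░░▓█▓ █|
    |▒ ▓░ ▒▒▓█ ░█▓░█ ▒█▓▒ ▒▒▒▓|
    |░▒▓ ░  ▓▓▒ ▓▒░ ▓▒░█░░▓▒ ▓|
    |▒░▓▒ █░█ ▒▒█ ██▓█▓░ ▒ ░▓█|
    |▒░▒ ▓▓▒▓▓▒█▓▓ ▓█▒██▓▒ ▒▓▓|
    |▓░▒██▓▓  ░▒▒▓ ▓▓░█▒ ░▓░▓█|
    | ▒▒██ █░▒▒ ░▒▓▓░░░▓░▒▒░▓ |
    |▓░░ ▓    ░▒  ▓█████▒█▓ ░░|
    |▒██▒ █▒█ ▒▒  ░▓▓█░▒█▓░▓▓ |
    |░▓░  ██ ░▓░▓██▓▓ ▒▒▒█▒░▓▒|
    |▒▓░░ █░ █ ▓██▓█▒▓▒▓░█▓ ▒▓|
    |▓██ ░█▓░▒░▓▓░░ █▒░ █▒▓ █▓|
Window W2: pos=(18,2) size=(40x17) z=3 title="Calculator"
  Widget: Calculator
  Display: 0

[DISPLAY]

                                     
                                     
                 ┏━━━━━━━━━━━━━━━━━━━
                 ┃ Calculator        
                 ┠───────────────────
                 ┃                   
                 ┃┌───┬───┬───┬───┐  
                 ┃│ 7 │ 8 │ 9 │ ÷ │  
          ┏━━━━━━┃├───┼───┼───┼───┤  
          ┃ Image┃│ 4 │ 5 │ 6 │ × │  
          ┠──────┃├───┼───┼───┼───┤  
          ┃ █░▓░▓┃│ 1 │ 2 │ 3 │ - │  
          ┃ ▒ ▓█░┃├───┼───┼───┼───┤  
          ┃ ░█░░▓┃│ 0 │ . │ = │ + │  
          ┃█▒ ▒ ▓┃├───┼───┼───┼───┤  
          ┃  █░▒ ┃│ C │ MC│ MR│ M+│  
          ┃▓░▓███┃└───┴───┴───┴───┘  


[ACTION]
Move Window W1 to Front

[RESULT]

                                     
                                     
                 ┏━━━━━━━━━━━━━━━━━━━
                 ┃ Calculator        
                 ┠───────────────────
                 ┃                   
                 ┃┌───┬───┬───┬───┐  
                 ┃│ 7 │ 8 │ 9 │ ÷ │  
          ┏━━━━━━━━━━━━━━━━━━━━━━━━━━
          ┃ ImageViewer              
          ┠──────────────────────────
          ┃ █░▓░▓▒█ ▓  █▒▓▓ ▓▓░░░ ▒  
          ┃ ▒ ▓█░░▓░▓░░░ ██░▒█░▓▓▒░▒ 
          ┃ ░█░░▓ ▒█ ▒ ░▓▒ ▒▒░ ▓█░   
          ┃█▒ ▒ ▓▒▓█▓█▒░▓░▓ ▓▓░▒░ ▒▓ 
          ┃  █░▒ █░▒  ▓░ █▓▒▓██▓▓▒▓  
          ┃▓░▓███░░░▒░   ░▒░▒░▒░▒░ ░ 


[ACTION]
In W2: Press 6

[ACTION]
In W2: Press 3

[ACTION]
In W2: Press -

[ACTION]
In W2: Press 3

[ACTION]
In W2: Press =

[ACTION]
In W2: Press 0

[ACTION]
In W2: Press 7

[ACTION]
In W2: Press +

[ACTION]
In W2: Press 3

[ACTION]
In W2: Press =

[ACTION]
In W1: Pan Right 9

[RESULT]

                                     
                                     
                 ┏━━━━━━━━━━━━━━━━━━━
                 ┃ Calculator        
                 ┠───────────────────
                 ┃                   
                 ┃┌───┬───┬───┬───┐  
                 ┃│ 7 │ 8 │ 9 │ ÷ │  
          ┏━━━━━━━━━━━━━━━━━━━━━━━━━━
          ┃ ImageViewer              
          ┠──────────────────────────
          ┃▓  █▒▓▓ ▓▓░░░ ▒           
          ┃▓░░░ ██░▒█░▓▓▒░▒          
          ┃ ▒ ░▓▒ ▒▒░ ▓█░            
          ┃▓█▒░▓░▓ ▓▓░▒░ ▒▓          
          ┃  ▓░ █▓▒▓██▓▓▒▓           
          ┃▒░   ░▒░▒░▒░▒░ ░          


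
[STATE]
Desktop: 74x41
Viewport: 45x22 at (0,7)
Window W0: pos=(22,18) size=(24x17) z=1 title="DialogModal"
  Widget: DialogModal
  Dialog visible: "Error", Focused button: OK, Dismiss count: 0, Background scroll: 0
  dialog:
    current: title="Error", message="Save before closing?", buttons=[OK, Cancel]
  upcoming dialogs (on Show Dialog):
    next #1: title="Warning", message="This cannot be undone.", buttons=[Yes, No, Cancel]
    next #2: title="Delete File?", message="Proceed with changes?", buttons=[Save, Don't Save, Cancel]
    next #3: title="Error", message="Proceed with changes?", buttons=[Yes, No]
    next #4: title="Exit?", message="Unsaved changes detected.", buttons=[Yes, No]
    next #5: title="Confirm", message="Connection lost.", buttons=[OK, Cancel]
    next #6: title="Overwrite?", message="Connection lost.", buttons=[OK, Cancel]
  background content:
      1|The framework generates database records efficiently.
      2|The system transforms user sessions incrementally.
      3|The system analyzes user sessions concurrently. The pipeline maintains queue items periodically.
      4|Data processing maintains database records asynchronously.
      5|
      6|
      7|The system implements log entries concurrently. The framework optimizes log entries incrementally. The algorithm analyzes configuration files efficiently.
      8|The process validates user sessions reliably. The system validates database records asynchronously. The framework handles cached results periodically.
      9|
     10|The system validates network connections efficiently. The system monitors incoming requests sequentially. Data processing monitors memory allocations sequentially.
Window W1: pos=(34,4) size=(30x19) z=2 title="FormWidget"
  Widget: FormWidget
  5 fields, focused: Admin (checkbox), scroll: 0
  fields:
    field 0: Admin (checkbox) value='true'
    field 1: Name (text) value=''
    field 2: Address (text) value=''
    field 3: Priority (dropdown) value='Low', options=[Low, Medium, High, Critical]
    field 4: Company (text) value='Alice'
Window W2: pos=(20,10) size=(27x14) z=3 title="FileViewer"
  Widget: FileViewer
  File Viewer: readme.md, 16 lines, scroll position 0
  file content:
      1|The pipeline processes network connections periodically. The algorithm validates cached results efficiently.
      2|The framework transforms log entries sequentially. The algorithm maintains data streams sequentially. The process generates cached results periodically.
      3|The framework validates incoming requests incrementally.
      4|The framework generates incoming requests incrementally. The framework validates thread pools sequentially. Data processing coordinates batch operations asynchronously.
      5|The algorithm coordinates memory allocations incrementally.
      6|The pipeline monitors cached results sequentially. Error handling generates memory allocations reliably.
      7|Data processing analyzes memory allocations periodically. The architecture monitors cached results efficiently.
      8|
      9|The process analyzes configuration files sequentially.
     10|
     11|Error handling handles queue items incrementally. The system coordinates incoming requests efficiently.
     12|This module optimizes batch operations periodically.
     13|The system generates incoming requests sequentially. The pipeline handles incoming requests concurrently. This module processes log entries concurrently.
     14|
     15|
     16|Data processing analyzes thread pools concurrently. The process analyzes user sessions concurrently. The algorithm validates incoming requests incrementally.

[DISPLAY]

                                  ┃> Admin:  
                                  ┃  Name:   
                                  ┃  Address:
                    ┏━━━━━━━━━━━━━━━━━━━━━━━━
                    ┃ FileViewer             
                    ┠────────────────────────
                    ┃The pipeline processes n
                    ┃The framework transforms
                    ┃The framework validates 
                    ┃The framework generates 
                    ┃The algorithm coordinate
                    ┃The pipeline monitors ca
                    ┃Data processing analyzes
                    ┃                        
                    ┃The process analyzes con
                    ┃                        
                    ┗━━━━━━━━━━━━━━━━━━━━━━━━
                      ┃Data processing mainta
                      ┃  ┌────────────────┐  
                      ┃  │     Error      │  
                      ┃Th│Save before clos│s 
                      ┃Th│ [OK]  Cancel   │s 


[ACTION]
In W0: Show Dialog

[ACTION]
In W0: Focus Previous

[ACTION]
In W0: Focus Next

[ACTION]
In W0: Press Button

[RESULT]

                                  ┃> Admin:  
                                  ┃  Name:   
                                  ┃  Address:
                    ┏━━━━━━━━━━━━━━━━━━━━━━━━
                    ┃ FileViewer             
                    ┠────────────────────────
                    ┃The pipeline processes n
                    ┃The framework transforms
                    ┃The framework validates 
                    ┃The framework generates 
                    ┃The algorithm coordinate
                    ┃The pipeline monitors ca
                    ┃Data processing analyzes
                    ┃                        
                    ┃The process analyzes con
                    ┃                        
                    ┗━━━━━━━━━━━━━━━━━━━━━━━━
                      ┃Data processing mainta
                      ┃                      
                      ┃                      
                      ┃The system implements 
                      ┃The process validates 


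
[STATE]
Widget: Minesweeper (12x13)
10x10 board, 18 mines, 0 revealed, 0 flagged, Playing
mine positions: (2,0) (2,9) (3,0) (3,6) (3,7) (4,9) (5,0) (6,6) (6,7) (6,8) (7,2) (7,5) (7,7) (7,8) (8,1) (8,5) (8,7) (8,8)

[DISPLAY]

■■■■■■■■■■  
■■■■■■■■■■  
■■■■■■■■■■  
■■■■■■■■■■  
■■■■■■■■■■  
■■■■■■■■■■  
■■■■■■■■■■  
■■■■■■■■■■  
■■■■■■■■■■  
■■■■■■■■■■  
            
            
            


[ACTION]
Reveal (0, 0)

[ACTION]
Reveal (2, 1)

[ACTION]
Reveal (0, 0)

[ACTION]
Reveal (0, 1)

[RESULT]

            
11      11  
■2   1222■  
■2   1■■■■  
■2   1■■■■  
■1   1■■■■  
■21112■■■■  
■■■■■■■■■■  
■■■■■■■■■■  
■■■■■■■■■■  
            
            
            


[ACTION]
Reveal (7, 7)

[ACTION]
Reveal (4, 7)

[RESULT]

            
11      11  
✹2   1222✹  
✹2   1✹✹■■  
■2   1■■■✹  
✹1   1■■■■  
■21112✹✹✹■  
■■✹■■✹■✹✹■  
■✹■■■✹■✹✹■  
■■■■■■■■■■  
            
            
            


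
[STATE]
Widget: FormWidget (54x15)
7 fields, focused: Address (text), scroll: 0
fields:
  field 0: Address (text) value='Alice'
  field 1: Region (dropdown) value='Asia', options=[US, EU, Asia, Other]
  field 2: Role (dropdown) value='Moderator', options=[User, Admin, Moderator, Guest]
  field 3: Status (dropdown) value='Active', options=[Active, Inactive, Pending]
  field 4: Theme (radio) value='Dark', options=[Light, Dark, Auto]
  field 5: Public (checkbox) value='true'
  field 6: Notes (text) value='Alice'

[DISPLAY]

> Address:    [Alice                                 ]
  Region:     [Asia                                 ▼]
  Role:       [Moderator                            ▼]
  Status:     [Active                               ▼]
  Theme:      ( ) Light  (●) Dark  ( ) Auto           
  Public:     [x]                                     
  Notes:      [Alice                                 ]
                                                      
                                                      
                                                      
                                                      
                                                      
                                                      
                                                      
                                                      


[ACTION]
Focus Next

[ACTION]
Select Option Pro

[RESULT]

  Address:    [Alice                                 ]
> Region:     [Asia                                 ▼]
  Role:       [Moderator                            ▼]
  Status:     [Active                               ▼]
  Theme:      ( ) Light  (●) Dark  ( ) Auto           
  Public:     [x]                                     
  Notes:      [Alice                                 ]
                                                      
                                                      
                                                      
                                                      
                                                      
                                                      
                                                      
                                                      


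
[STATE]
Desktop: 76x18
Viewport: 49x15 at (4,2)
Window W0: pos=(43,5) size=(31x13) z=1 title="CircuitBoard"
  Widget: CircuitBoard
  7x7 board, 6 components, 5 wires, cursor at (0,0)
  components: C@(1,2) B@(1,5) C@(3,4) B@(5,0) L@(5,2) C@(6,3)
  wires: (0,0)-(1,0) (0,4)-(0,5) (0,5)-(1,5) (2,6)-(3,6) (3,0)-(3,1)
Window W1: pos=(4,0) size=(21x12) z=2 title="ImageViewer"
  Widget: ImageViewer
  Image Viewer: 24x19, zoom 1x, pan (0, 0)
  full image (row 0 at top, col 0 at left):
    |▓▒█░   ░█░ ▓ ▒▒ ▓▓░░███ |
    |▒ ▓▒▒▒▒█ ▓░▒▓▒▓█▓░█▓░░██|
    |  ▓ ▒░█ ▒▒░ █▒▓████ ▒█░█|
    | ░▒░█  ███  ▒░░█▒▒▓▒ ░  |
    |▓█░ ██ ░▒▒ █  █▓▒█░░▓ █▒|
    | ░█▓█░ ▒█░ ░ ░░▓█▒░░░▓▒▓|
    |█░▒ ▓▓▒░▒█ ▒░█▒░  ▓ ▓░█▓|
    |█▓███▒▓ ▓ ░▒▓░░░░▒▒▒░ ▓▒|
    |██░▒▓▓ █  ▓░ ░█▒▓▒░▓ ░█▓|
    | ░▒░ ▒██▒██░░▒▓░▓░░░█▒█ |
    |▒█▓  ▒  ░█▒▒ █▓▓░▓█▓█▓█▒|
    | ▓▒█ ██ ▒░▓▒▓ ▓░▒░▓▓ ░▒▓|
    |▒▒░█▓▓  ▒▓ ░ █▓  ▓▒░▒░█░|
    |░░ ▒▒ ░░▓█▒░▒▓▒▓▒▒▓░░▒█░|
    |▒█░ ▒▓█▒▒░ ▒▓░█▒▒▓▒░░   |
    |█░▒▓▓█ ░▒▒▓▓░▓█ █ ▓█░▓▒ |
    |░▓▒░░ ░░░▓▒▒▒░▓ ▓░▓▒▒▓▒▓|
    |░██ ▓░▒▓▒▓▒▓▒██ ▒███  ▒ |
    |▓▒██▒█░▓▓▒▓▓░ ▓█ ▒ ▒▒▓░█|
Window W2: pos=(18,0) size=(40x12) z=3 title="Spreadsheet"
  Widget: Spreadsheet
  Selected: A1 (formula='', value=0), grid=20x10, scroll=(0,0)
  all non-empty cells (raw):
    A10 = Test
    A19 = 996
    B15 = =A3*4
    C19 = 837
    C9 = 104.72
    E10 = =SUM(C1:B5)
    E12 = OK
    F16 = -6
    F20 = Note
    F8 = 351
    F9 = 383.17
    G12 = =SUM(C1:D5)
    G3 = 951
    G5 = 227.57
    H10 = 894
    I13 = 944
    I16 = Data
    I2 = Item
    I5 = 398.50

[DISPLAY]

┠─────────────┠──────────────────────────────────
┃▓▒█░   ░█░ ▓ ┃A1:                               
┃▒ ▓▒▒▒▒█ ▓░▒▓┃       A       B       C       D  
┃  ▓ ▒░█ ▒▒░ █┃----------------------------------
┃ ░▒░█  ███  ▒┃  1      [0]       0       0      
┃▓█░ ██ ░▒▒ █ ┃  2        0       0       0      
┃ ░█▓█░ ▒█░ ░ ┃  3        0       0       0      
┃█░▒ ▓▓▒░▒█ ▒░┃  4        0       0       0      
┃█▓███▒▓ ▓ ░▒▓┃  5        0       0       0      
┗━━━━━━━━━━━━━┗━━━━━━━━━━━━━━━━━━━━━━━━━━━━━━━━━━
                                       ┃         
                                       ┃2        
                                       ┃         
                                       ┃3   · ─ ·
                                       ┃         


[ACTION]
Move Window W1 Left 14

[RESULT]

──────────────┠──────────────────────────────────
░   ░█░ ▓ ▒▒ ▓┃A1:                               
▒▒▒▒█ ▓░▒▓▒▓█▓┃       A       B       C       D  
 ▒░█ ▒▒░ █▒▓██┃----------------------------------
░█  ███  ▒░░█▒┃  1      [0]       0       0      
 ██ ░▒▒ █  █▓▒┃  2        0       0       0      
▓█░ ▒█░ ░ ░░▓█┃  3        0       0       0      
 ▓▓▒░▒█ ▒░█▒░ ┃  4        0       0       0      
██▒▓ ▓ ░▒▓░░░░┃  5        0       0       0      
━━━━━━━━━━━━━━┗━━━━━━━━━━━━━━━━━━━━━━━━━━━━━━━━━━
                                       ┃         
                                       ┃2        
                                       ┃         
                                       ┃3   · ─ ·
                                       ┃         


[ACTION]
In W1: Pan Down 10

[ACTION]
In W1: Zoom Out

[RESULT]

──────────────┠──────────────────────────────────
  ▒  ░█▒▒ █▓▓░┃A1:                               
█ ██ ▒░▓▒▓ ▓░▒┃       A       B       C       D  
█▓▓  ▒▓ ░ █▓  ┃----------------------------------
▒▒ ░░▓█▒░▒▓▒▓▒┃  1      [0]       0       0      
 ▒▓█▒▒░ ▒▓░█▒▒┃  2        0       0       0      
▓▓█ ░▒▒▓▓░▓█ █┃  3        0       0       0      
░░ ░░░▓▒▒▒░▓ ▓┃  4        0       0       0      
 ▓░▒▓▒▓▒▓▒██ ▒┃  5        0       0       0      
━━━━━━━━━━━━━━┗━━━━━━━━━━━━━━━━━━━━━━━━━━━━━━━━━━
                                       ┃         
                                       ┃2        
                                       ┃         
                                       ┃3   · ─ ·
                                       ┃         


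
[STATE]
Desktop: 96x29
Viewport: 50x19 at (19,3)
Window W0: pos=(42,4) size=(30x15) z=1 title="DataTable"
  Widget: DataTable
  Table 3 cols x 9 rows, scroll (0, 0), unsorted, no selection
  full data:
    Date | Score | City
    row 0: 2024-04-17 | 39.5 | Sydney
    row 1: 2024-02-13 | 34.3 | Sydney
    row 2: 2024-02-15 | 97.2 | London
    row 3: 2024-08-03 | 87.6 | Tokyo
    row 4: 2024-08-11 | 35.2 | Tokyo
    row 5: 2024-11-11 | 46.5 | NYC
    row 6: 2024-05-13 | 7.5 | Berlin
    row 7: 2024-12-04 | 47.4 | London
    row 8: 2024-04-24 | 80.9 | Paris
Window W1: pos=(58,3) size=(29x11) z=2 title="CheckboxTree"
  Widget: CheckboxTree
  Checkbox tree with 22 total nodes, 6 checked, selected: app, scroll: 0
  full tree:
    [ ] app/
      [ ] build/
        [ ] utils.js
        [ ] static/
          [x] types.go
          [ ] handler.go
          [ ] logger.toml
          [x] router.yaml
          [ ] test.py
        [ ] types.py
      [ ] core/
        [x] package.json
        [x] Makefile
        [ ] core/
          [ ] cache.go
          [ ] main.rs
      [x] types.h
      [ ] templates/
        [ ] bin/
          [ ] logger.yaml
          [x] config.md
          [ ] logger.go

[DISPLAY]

                                       ┏━━━━━━━━━━
                       ┏━━━━━━━━━━━━━━━┃ CheckboxT
                       ┃ DataTable     ┠──────────
                       ┠───────────────┃>[-] app/ 
                       ┃Date      │Scor┃   [-] bui
                       ┃──────────┼────┃     [ ] u
                       ┃2024-04-17│39.5┃     [-] s
                       ┃2024-02-13│34.3┃       [x]
                       ┃2024-02-15│97.2┃       [ ]
                       ┃2024-08-03│87.6┃       [ ]
                       ┃2024-08-11│35.2┗━━━━━━━━━━
                       ┃2024-11-11│46.5 │NYC      
                       ┃2024-05-13│7.5  │Berlin   
                       ┃2024-12-04│47.4 │London   
                       ┃2024-04-24│80.9 │Paris    
                       ┗━━━━━━━━━━━━━━━━━━━━━━━━━━
                                                  
                                                  
                                                  


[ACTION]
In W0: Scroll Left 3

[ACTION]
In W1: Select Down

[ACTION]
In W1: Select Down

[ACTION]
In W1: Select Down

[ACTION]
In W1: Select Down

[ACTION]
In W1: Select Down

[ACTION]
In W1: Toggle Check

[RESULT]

                                       ┏━━━━━━━━━━
                       ┏━━━━━━━━━━━━━━━┃ CheckboxT
                       ┃ DataTable     ┠──────────
                       ┠───────────────┃ [-] app/ 
                       ┃Date      │Scor┃   [-] bui
                       ┃──────────┼────┃     [ ] u
                       ┃2024-04-17│39.5┃     [-] s
                       ┃2024-02-13│34.3┃       [x]
                       ┃2024-02-15│97.2┃>      [x]
                       ┃2024-08-03│87.6┃       [ ]
                       ┃2024-08-11│35.2┗━━━━━━━━━━
                       ┃2024-11-11│46.5 │NYC      
                       ┃2024-05-13│7.5  │Berlin   
                       ┃2024-12-04│47.4 │London   
                       ┃2024-04-24│80.9 │Paris    
                       ┗━━━━━━━━━━━━━━━━━━━━━━━━━━
                                                  
                                                  
                                                  
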